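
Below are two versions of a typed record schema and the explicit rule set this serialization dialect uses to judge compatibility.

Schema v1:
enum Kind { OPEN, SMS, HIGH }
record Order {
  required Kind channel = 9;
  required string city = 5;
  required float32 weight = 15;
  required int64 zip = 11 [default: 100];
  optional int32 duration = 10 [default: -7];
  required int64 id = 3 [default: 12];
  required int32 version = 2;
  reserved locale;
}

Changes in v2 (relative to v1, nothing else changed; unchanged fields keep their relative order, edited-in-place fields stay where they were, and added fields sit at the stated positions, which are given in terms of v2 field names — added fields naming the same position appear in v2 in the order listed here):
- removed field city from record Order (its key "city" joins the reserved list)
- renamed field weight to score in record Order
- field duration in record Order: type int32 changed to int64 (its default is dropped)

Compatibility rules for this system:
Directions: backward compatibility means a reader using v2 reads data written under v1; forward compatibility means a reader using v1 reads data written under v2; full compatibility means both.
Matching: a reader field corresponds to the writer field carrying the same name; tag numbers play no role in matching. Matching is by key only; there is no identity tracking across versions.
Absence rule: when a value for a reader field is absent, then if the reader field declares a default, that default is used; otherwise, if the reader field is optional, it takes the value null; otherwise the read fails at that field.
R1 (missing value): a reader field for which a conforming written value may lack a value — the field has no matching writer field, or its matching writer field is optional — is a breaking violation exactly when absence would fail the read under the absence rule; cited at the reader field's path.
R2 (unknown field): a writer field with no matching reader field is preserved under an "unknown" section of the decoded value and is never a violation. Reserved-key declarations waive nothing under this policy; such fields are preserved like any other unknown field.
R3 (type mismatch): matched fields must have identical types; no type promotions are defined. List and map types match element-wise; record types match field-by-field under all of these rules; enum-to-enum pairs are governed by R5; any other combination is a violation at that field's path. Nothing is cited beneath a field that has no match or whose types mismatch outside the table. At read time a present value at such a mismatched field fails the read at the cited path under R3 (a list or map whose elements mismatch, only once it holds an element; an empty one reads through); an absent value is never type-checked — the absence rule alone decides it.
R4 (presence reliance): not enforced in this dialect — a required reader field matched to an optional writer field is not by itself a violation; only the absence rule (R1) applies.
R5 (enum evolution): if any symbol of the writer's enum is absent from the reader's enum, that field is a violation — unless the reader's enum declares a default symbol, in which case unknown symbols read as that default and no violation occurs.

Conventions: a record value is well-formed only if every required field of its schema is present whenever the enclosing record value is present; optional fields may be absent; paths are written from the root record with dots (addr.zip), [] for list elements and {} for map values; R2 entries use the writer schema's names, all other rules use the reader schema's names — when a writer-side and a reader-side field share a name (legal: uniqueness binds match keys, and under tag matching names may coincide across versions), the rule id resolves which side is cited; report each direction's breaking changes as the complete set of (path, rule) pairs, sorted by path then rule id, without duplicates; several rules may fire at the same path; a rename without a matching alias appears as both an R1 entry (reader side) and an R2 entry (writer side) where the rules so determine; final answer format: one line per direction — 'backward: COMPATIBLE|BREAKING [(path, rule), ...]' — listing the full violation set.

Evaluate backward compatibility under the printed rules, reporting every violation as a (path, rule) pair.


backward: BREAKING [(duration, R3), (score, R1)]

in Order below, arrows point writer -> reader
backward on Order — v2 reading data written by v1:
  writer required, Kind -> Kind: reader channel maps from writer channel
  no writer field matches reader score
  writer required, int64 -> int64: reader zip maps from writer zip
  writer optional, int32 -> int64: reader duration maps from writer duration
  writer required, int64 -> int64: reader id maps from writer id
  writer required, int32 -> int32: reader version maps from writer version
  writer field city has no reader counterpart
  writer field weight has no reader counterpart
  violation R3 at duration
  violation R1 at score
  backward on Order therefore BREAKING (2)
the rest of the Order diff is inert for this question:
  removed field city from record Order (its key "city" joins the reserved list) -> affects forward compatibility only, which is not asked


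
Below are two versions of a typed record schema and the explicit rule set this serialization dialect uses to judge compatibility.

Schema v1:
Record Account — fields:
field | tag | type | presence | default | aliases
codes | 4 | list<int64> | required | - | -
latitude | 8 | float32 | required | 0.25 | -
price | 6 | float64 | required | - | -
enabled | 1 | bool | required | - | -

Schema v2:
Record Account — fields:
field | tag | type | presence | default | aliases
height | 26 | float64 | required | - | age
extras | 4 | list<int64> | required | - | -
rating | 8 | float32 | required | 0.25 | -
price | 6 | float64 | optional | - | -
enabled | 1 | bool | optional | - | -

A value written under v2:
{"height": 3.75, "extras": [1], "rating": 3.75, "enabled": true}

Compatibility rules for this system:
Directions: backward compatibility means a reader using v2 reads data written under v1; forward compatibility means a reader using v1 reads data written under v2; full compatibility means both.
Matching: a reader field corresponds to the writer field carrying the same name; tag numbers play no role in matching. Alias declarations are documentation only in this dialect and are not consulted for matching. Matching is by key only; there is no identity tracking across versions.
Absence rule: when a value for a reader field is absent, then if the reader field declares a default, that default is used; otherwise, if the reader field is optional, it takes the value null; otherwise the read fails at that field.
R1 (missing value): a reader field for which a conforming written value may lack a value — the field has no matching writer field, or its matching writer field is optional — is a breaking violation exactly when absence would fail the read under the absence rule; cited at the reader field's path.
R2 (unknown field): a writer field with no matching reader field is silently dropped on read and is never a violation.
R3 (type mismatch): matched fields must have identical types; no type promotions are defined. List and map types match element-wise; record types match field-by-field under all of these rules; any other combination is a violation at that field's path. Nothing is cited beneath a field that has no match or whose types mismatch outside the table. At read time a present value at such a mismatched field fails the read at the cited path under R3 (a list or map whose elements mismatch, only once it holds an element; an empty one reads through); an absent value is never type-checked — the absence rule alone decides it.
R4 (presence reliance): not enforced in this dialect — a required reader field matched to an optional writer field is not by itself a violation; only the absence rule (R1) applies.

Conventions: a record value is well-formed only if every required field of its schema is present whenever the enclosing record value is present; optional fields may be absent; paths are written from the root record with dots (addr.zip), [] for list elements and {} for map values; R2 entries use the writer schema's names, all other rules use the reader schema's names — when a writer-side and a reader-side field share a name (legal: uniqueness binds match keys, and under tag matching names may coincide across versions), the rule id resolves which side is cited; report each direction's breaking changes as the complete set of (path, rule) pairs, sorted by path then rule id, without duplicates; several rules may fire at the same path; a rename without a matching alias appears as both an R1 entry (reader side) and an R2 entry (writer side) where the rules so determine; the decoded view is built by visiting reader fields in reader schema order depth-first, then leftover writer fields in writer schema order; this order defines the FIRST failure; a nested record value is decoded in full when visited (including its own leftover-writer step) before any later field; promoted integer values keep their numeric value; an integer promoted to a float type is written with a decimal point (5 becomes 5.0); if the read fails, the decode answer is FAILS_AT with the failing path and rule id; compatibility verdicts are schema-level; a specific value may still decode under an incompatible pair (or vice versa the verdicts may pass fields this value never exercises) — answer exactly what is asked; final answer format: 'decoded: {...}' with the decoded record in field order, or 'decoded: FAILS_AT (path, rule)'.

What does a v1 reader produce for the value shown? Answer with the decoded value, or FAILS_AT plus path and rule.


each type pair in Account: writer, then reader
decoding the Account value with the v1 reader:
  read fails at codes under R1 (no fill)
  => FAILS_AT (codes, R1)
ruling out the remaining Account differences:
  field enabled in record Account: required changed to optional -> changes Account's schema-level verdicts only — the decode of this value is the same
  added field height to record Account: required float64, tag 26 (in v2 it sits immediately before extras) -> changes Account's schema-level verdicts only — the decode of this value is the same
  field price in record Account: required changed to optional -> changes Account's schema-level verdicts only — the decode of this value is the same
  renamed field latitude to rating in record Account -> inert under this dialect — no rule fires on Account and the result does not move

decoded: FAILS_AT (codes, R1)


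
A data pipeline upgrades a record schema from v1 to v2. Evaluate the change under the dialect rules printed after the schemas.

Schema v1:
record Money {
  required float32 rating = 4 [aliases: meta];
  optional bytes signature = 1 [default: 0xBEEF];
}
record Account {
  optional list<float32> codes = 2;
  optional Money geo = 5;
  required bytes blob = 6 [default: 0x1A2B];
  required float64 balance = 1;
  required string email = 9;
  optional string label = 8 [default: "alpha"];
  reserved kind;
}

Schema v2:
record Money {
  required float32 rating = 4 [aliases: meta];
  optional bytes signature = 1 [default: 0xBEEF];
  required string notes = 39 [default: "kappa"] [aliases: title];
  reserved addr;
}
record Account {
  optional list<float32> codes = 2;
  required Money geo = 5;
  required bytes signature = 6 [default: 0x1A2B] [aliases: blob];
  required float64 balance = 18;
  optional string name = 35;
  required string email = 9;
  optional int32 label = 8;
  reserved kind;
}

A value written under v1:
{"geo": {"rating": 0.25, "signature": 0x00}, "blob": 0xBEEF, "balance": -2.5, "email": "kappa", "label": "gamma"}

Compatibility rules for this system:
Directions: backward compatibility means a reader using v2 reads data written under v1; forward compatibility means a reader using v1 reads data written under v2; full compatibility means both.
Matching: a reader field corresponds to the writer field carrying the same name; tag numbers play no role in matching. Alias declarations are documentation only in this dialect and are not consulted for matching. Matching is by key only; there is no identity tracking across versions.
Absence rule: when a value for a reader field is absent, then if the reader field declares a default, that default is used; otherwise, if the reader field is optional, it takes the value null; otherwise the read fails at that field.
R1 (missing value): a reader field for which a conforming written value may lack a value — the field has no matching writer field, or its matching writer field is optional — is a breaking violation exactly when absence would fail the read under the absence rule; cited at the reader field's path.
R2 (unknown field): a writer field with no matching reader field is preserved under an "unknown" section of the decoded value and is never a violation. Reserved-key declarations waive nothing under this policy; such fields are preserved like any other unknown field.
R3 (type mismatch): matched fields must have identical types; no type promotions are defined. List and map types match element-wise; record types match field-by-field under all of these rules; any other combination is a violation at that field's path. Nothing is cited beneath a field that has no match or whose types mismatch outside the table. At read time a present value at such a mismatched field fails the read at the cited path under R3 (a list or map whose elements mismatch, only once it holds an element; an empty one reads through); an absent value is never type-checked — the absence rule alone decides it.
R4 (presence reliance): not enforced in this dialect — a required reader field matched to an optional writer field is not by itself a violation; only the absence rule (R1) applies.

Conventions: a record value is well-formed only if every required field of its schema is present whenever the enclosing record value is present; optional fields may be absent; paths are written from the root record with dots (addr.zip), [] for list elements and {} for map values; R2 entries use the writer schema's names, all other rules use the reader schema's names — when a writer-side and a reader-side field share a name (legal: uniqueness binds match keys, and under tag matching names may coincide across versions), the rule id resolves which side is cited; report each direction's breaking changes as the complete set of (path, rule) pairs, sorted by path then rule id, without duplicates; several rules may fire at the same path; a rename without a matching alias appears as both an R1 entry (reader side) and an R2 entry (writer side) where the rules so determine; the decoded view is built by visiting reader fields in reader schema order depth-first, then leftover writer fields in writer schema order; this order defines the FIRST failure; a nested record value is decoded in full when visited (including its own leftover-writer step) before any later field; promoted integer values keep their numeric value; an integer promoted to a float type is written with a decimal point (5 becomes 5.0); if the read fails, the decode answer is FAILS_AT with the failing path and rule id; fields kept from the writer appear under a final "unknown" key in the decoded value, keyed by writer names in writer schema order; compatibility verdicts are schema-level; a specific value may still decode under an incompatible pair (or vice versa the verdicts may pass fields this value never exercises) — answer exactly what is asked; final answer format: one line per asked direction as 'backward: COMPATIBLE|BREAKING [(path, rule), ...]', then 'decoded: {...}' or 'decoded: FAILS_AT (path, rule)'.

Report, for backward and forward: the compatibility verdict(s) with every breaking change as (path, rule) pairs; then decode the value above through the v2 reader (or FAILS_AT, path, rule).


backward: BREAKING [(geo, R1), (label, R3)]; forward: BREAKING [(label, R3)]; decoded: FAILS_AT (label, R3)

in Account below, arrows point writer -> reader
backward analysis of Account with v2 as reader and v1 as writer:
  list<float32> -> list<float32>, writer optional: codes aligns to codes
  Money -> Money, writer optional: geo aligns to geo
  signature: no writer match
  float64 -> float64, writer required: balance aligns to balance
  name: no writer match
  string -> string, writer required: email aligns to email
  string -> int32, writer optional: label aligns to label
  writer field blob has no reader counterpart
  float32 -> float32, writer required: geo.rating aligns to geo.rating
  bytes -> bytes, writer optional: geo.signature aligns to geo.signature
  geo.notes: no writer match
  violation R1 at geo
  violation R3 at label
  backward on Account therefore BREAKING (2)
forward analysis of Account with v1 as reader and v2 as writer:
  list<float32> -> list<float32>, writer optional: codes aligns to codes
  Money -> Money, writer required: geo aligns to geo
  blob: no writer match
  float64 -> float64, writer required: balance aligns to balance
  string -> string, writer required: email aligns to email
  int32 -> string, writer optional: label aligns to label
  writer field signature has no reader counterpart
  writer field name has no reader counterpart
  float32 -> float32, writer required: geo.rating aligns to geo.rating
  bytes -> bytes, writer optional: geo.signature aligns to geo.signature
  writer field geo.notes has no reader counterpart
  violation R3 at label
  forward on Account therefore BREAKING (1)
decoding the Account value with the v2 reader:
  codes := null (absent, optional -> null)
  geo.rating := 0.25
  geo.signature := 0x00
  geo.notes := "kappa" (absent -> default)
  signature := 0x1A2B (absent -> default)
  balance := -2.5
  name := null (absent, optional -> null)
  email := "kappa"
  read fails at label under R3
  => FAILS_AT (label, R3)


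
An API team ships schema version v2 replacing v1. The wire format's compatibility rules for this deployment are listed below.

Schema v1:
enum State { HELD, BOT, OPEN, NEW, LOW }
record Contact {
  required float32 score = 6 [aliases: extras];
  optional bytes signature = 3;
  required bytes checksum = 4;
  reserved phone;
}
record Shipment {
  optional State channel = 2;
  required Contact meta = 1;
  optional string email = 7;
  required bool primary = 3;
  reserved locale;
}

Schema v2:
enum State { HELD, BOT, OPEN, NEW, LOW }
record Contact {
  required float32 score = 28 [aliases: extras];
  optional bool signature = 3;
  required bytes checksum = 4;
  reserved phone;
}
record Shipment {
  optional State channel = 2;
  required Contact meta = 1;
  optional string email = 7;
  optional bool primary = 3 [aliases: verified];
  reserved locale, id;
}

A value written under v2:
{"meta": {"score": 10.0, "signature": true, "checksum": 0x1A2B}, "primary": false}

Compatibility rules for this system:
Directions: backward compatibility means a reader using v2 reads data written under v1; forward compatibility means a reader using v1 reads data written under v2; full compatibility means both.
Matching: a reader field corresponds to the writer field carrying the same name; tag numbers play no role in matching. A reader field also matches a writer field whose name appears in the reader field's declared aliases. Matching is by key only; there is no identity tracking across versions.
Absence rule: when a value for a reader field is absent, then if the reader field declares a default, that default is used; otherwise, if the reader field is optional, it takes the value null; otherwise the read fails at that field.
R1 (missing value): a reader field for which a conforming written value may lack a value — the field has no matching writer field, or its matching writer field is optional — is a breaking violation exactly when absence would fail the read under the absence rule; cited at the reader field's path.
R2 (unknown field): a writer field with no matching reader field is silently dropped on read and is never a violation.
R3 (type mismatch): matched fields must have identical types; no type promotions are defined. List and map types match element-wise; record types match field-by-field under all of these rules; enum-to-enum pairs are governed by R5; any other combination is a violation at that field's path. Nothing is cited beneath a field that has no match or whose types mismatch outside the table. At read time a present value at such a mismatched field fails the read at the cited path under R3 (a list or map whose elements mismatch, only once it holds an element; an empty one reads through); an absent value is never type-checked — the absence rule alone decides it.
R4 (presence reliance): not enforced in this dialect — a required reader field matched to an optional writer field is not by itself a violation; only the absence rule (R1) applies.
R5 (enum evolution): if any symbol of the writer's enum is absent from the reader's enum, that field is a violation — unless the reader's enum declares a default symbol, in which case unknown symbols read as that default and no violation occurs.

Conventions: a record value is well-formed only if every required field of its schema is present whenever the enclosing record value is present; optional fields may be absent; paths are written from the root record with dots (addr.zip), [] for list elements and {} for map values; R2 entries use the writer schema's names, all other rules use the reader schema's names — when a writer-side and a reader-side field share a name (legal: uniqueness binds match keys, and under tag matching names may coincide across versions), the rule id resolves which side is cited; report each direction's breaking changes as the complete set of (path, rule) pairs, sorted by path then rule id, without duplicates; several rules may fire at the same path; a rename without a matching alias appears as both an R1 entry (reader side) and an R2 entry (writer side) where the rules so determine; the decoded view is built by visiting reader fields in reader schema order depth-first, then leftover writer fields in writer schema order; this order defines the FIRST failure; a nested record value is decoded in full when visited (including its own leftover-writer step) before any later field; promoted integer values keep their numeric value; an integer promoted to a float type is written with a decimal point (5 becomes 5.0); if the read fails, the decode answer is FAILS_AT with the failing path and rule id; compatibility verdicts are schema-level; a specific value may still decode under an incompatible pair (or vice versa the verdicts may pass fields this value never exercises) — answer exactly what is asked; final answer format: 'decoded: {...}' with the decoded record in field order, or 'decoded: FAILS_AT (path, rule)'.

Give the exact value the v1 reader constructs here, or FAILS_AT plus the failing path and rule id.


each type pair in Shipment: writer, then reader
decoding the Shipment value with the v1 reader:
  channel := null (not supplied -> null)
  meta.score := 10.0
  read fails at meta.signature under R3
  => FAILS_AT (meta.signature, R3)
checking off the Shipment differences that do not matter here:
  field score in record Contact: tag 6 changed to 28 -> no rule fires on it and the decoded Shipment view is identical with or without it
  field primary in record Shipment: required changed to optional -> shifts the Shipment verdicts, not this decode

decoded: FAILS_AT (meta.signature, R3)


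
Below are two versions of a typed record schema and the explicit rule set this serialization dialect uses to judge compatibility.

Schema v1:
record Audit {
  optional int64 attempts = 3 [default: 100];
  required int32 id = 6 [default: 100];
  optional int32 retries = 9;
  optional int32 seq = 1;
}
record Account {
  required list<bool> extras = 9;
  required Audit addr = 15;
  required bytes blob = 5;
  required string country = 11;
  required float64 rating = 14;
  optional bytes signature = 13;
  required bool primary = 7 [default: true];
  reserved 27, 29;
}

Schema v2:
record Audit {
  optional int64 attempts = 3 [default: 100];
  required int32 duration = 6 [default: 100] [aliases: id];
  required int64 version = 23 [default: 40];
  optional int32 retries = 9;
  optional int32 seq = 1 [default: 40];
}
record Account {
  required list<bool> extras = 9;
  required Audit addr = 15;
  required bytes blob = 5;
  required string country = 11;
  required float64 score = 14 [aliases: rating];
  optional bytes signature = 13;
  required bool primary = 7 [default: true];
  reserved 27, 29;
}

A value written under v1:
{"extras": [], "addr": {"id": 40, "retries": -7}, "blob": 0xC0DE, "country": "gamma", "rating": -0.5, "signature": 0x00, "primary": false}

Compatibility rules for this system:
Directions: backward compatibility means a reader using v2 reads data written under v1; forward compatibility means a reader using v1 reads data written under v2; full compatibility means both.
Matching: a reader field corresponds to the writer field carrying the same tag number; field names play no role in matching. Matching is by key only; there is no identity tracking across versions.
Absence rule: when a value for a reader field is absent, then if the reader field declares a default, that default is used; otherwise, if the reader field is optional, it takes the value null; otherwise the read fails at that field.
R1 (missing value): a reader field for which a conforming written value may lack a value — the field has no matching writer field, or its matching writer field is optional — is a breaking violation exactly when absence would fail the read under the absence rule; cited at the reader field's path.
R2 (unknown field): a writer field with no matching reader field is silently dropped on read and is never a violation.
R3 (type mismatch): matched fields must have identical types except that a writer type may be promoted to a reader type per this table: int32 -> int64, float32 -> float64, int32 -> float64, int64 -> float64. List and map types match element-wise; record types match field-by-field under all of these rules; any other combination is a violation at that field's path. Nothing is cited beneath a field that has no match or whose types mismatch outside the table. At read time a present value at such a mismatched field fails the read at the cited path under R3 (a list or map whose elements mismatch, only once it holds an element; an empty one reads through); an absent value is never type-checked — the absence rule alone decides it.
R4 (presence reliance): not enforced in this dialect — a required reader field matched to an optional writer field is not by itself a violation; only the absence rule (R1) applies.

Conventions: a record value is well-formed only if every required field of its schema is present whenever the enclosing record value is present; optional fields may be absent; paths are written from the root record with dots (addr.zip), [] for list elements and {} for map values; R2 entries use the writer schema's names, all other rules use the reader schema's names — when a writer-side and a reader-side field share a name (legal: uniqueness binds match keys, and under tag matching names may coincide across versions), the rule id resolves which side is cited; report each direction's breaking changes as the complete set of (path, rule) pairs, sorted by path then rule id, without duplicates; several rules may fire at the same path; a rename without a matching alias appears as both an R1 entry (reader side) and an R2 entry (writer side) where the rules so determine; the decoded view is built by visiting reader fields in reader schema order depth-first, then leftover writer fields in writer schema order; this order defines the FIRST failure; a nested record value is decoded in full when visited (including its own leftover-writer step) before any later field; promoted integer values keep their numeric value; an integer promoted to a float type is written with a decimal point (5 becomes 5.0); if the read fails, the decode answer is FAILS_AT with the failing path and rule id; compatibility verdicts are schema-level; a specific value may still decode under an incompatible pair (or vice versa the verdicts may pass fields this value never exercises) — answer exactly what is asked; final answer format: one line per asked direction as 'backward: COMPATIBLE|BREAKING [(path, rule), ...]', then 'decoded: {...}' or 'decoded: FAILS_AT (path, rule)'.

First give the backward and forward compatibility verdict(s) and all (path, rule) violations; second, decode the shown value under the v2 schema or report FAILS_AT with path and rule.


the writer's type comes first in each Account pair
backward for Account (reader v2, writer v1):
  extras: list<bool> -> list<bool>, writer required; from extras
  addr: Audit -> Audit, writer required; from addr
  blob: bytes -> bytes, writer required; from blob
  country: string -> string, writer required; from country
  score: float64 -> float64, writer required; from rating
  signature: bytes -> bytes, writer optional; from signature
  primary: bool -> bool, writer required; from primary
  addr.attempts: int64 -> int64, writer optional; from addr.attempts
  addr.duration: int32 -> int32, writer required; from addr.id
  addr.version has no writer counterpart
  addr.retries: int32 -> int32, writer optional; from addr.retries
  addr.seq: int32 -> int32, writer optional; from addr.seq
  => backward: COMPATIBLE
forward for Account (reader v1, writer v2):
  extras: list<bool> -> list<bool>, writer required; from extras
  addr: Audit -> Audit, writer required; from addr
  blob: bytes -> bytes, writer required; from blob
  country: string -> string, writer required; from country
  rating: float64 -> float64, writer required; from score
  signature: bytes -> bytes, writer optional; from signature
  primary: bool -> bool, writer required; from primary
  addr.attempts: int64 -> int64, writer optional; from addr.attempts
  addr.id: int32 -> int32, writer required; from addr.duration
  addr.retries: int32 -> int32, writer optional; from addr.retries
  addr.seq: int32 -> int32, writer optional; from addr.seq
  writer field addr.version has no reader counterpart
  => forward: COMPATIBLE
migrating the Account value to v2:
  extras := []
  addr.attempts := 100 (absent -> default)
  addr.duration := 40 (from writer id)
  addr.version := 40 (absent -> default)
  addr.retries := -7
  addr.seq := 40 (absent -> default)
  blob := 0xC0DE
  country := "gamma"
  score := -0.5 (from writer rating)
  signature := 0x00
  primary := false
  => decoded: {"extras": [], "addr": {"attempts": 100, "duration": 40, "version": 40, "retries": -7, "seq": 40}, "blob": 0xC0DE, "country": "gamma", "score": -0.5, "signature": 0x00, "primary": false}

backward: COMPATIBLE []; forward: COMPATIBLE []; decoded: {"extras": [], "addr": {"attempts": 100, "duration": 40, "version": 40, "retries": -7, "seq": 40}, "blob": 0xC0DE, "country": "gamma", "score": -0.5, "signature": 0x00, "primary": false}


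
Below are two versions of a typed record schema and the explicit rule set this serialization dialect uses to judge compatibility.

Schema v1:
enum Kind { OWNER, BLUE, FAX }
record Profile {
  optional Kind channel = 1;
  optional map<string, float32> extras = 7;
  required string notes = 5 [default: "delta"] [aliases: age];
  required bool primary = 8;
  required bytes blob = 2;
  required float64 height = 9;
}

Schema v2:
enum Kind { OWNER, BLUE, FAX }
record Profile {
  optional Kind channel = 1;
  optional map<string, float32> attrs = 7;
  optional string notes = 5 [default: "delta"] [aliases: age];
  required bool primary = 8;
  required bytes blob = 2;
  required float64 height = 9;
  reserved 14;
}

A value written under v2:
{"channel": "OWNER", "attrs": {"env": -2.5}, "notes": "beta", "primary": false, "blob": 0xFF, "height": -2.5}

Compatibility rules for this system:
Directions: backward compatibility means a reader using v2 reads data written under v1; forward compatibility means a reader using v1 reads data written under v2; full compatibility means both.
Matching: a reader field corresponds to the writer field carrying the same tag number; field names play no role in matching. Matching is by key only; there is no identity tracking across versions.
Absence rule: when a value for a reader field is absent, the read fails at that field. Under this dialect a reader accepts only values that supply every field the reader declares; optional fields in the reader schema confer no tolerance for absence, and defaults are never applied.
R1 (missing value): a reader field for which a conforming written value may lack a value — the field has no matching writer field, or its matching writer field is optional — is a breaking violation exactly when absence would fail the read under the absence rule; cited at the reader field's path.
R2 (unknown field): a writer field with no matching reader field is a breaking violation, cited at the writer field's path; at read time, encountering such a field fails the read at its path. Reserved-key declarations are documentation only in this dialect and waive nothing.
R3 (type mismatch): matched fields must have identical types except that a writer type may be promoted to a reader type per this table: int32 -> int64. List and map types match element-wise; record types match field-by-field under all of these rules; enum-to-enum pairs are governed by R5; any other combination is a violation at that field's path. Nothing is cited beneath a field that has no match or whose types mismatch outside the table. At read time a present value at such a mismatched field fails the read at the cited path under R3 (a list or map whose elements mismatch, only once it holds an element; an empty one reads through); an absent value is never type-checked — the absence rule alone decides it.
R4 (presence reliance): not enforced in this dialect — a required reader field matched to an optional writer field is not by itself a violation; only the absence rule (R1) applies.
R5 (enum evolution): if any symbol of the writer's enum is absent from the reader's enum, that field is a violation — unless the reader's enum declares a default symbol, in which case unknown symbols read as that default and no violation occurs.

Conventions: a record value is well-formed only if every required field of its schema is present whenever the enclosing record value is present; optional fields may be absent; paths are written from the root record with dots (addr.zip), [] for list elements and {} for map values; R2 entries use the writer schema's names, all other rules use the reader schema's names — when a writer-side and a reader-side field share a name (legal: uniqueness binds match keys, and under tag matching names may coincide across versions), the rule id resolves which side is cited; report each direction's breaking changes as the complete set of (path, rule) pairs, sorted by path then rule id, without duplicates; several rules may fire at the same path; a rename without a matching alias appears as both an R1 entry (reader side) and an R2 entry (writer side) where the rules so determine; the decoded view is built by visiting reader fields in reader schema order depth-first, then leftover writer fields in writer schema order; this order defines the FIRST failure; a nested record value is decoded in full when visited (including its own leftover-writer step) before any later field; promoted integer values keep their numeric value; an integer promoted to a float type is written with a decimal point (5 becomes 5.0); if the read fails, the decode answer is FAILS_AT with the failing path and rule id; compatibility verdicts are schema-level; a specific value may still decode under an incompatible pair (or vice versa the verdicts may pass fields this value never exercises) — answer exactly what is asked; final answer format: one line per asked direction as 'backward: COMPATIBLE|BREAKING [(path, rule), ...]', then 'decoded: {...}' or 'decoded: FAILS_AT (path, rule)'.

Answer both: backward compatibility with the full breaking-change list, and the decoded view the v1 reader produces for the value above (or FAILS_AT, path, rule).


in Profile below, arrows point writer -> reader
checking backward for Profile: reader v2 against writer v1:
  writer optional, Kind -> Kind: reader channel maps from writer channel
  writer optional, map<string, float32> -> map<string, float32>: reader attrs maps from writer extras
  writer required, string -> string: reader notes maps from writer notes
  writer required, bool -> bool: reader primary maps from writer primary
  writer required, bytes -> bytes: reader blob maps from writer blob
  writer required, float64 -> float64: reader height maps from writer height
  R1 fires at attrs
  R1 fires at channel
  => backward: BREAKING (2)
migrating the Profile value to v1:
  channel := "OWNER"
  extras := {"env": -2.5} (from writer attrs)
  notes := "beta"
  primary := false
  blob := 0xFF
  height := -2.5
  => decoded: {"channel": "OWNER", "extras": {"env": -2.5}, "notes": "beta", "primary": false, "blob": 0xFF, "height": -2.5}
ruling out the remaining Profile differences:
  field notes in record Profile: required changed to optional -> matters only for Profile's forward compatibility — outside the asked direction

backward: BREAKING [(attrs, R1), (channel, R1)]; decoded: {"channel": "OWNER", "extras": {"env": -2.5}, "notes": "beta", "primary": false, "blob": 0xFF, "height": -2.5}


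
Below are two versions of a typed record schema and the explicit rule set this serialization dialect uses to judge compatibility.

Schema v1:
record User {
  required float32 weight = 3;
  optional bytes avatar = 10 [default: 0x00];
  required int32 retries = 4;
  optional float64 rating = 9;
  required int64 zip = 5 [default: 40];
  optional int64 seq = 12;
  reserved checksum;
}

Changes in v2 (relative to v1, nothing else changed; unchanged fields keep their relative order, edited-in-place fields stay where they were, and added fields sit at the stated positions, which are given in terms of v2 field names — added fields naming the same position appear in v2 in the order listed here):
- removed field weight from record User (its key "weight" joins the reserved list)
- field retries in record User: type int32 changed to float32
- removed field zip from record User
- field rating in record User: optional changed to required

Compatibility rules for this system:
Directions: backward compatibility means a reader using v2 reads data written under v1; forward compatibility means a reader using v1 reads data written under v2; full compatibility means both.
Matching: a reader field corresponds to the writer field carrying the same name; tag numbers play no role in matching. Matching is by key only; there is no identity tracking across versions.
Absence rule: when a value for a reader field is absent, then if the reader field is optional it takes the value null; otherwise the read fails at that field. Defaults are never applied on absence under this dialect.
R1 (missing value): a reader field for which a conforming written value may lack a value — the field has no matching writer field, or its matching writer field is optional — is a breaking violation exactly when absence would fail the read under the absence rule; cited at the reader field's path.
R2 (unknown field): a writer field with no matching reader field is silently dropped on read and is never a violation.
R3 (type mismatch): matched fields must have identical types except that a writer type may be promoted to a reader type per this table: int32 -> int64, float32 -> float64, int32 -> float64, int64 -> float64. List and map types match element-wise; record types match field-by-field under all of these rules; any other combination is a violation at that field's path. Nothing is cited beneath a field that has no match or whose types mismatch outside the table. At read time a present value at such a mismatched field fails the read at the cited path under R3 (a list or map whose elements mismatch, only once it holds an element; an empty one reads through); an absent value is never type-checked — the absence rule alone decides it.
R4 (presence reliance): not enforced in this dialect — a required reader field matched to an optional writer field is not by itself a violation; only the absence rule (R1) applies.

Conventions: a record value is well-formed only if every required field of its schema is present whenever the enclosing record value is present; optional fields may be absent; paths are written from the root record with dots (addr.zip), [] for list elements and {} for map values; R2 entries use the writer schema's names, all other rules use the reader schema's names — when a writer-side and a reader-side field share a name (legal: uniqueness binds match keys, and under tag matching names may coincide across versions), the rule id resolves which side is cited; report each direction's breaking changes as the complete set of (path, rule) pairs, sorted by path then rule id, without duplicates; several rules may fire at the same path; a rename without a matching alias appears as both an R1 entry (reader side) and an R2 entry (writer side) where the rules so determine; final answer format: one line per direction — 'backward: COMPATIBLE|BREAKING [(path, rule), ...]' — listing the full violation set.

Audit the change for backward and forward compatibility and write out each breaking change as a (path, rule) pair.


arrows below run writer -> reader for User
backward for User (reader v2, writer v1):
  writer optional, bytes -> bytes: reader avatar maps from writer avatar
  writer required, int32 -> float32: reader retries maps from writer retries
  writer optional, float64 -> float64: reader rating maps from writer rating
  writer optional, int64 -> int64: reader seq maps from writer seq
  leftover writer field: weight
  leftover writer field: zip
  violation R1 at rating
  violation R3 at retries
  => backward verdict for User: BREAKING, 2 violation(s)
forward for User (reader v1, writer v2):
  weight: no writer-side match
  writer optional, bytes -> bytes: reader avatar maps from writer avatar
  writer required, float32 -> int32: reader retries maps from writer retries
  writer required, float64 -> float64: reader rating maps from writer rating
  zip: no writer-side match
  writer optional, int64 -> int64: reader seq maps from writer seq
  violation R3 at retries
  violation R1 at weight
  violation R1 at zip
  => forward verdict for User: BREAKING, 3 violation(s)

backward: BREAKING [(rating, R1), (retries, R3)]; forward: BREAKING [(retries, R3), (weight, R1), (zip, R1)]
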